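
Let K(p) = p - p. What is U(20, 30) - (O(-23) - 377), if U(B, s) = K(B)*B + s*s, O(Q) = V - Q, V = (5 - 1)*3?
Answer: 1242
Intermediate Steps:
K(p) = 0
V = 12 (V = 4*3 = 12)
O(Q) = 12 - Q
U(B, s) = s² (U(B, s) = 0*B + s*s = 0 + s² = s²)
U(20, 30) - (O(-23) - 377) = 30² - ((12 - 1*(-23)) - 377) = 900 - ((12 + 23) - 377) = 900 - (35 - 377) = 900 - 1*(-342) = 900 + 342 = 1242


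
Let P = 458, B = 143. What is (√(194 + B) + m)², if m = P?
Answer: (458 + √337)² ≈ 2.2692e+5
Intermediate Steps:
m = 458
(√(194 + B) + m)² = (√(194 + 143) + 458)² = (√337 + 458)² = (458 + √337)²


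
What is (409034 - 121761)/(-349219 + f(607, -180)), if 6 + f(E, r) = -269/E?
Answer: -174374711/211979844 ≈ -0.82260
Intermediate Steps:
f(E, r) = -6 - 269/E
(409034 - 121761)/(-349219 + f(607, -180)) = (409034 - 121761)/(-349219 + (-6 - 269/607)) = 287273/(-349219 + (-6 - 269*1/607)) = 287273/(-349219 + (-6 - 269/607)) = 287273/(-349219 - 3911/607) = 287273/(-211979844/607) = 287273*(-607/211979844) = -174374711/211979844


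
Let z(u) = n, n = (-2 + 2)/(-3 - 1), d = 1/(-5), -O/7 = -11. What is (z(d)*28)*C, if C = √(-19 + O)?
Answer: 0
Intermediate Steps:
O = 77 (O = -7*(-11) = 77)
d = -⅕ ≈ -0.20000
n = 0 (n = 0/(-4) = 0*(-¼) = 0)
z(u) = 0
C = √58 (C = √(-19 + 77) = √58 ≈ 7.6158)
(z(d)*28)*C = (0*28)*√58 = 0*√58 = 0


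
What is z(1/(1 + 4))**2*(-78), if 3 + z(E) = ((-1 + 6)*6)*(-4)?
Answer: -1180062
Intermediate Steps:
z(E) = -123 (z(E) = -3 + ((-1 + 6)*6)*(-4) = -3 + (5*6)*(-4) = -3 + 30*(-4) = -3 - 120 = -123)
z(1/(1 + 4))**2*(-78) = (-123)**2*(-78) = 15129*(-78) = -1180062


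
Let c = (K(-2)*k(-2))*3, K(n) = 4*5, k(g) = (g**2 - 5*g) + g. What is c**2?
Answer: 518400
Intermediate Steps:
k(g) = g**2 - 4*g
K(n) = 20
c = 720 (c = (20*(-2*(-4 - 2)))*3 = (20*(-2*(-6)))*3 = (20*12)*3 = 240*3 = 720)
c**2 = 720**2 = 518400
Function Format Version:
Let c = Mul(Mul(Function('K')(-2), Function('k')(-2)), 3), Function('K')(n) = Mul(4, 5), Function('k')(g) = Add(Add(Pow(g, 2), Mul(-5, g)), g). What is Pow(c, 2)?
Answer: 518400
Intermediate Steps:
Function('k')(g) = Add(Pow(g, 2), Mul(-4, g))
Function('K')(n) = 20
c = 720 (c = Mul(Mul(20, Mul(-2, Add(-4, -2))), 3) = Mul(Mul(20, Mul(-2, -6)), 3) = Mul(Mul(20, 12), 3) = Mul(240, 3) = 720)
Pow(c, 2) = Pow(720, 2) = 518400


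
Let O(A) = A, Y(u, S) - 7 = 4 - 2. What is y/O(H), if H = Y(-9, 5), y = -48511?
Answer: -48511/9 ≈ -5390.1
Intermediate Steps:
Y(u, S) = 9 (Y(u, S) = 7 + (4 - 2) = 7 + 2 = 9)
H = 9
y/O(H) = -48511/9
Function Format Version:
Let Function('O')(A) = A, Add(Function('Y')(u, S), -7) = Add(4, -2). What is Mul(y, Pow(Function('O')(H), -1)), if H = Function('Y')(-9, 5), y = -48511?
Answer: Rational(-48511, 9) ≈ -5390.1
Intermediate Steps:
Function('Y')(u, S) = 9 (Function('Y')(u, S) = Add(7, Add(4, -2)) = Add(7, 2) = 9)
H = 9
Mul(y, Pow(Function('O')(H), -1)) = Mul(-48511, Pow(9, -1)) = Mul(-48511, Rational(1, 9)) = Rational(-48511, 9)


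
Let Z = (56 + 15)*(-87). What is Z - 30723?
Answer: -36900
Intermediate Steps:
Z = -6177 (Z = 71*(-87) = -6177)
Z - 30723 = -6177 - 30723 = -36900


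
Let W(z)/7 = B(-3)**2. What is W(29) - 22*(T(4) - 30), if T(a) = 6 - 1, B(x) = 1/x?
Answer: 4957/9 ≈ 550.78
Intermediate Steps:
B(x) = 1/x
W(z) = 7/9 (W(z) = 7*(1/(-3))**2 = 7*(-1/3)**2 = 7*(1/9) = 7/9)
T(a) = 5
W(29) - 22*(T(4) - 30) = 7/9 - 22*(5 - 30) = 7/9 - 22*(-25) = 7/9 + 550 = 4957/9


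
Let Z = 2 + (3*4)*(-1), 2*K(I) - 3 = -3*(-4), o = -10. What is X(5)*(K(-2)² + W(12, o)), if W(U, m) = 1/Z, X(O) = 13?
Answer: 14599/20 ≈ 729.95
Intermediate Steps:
K(I) = 15/2 (K(I) = 3/2 + (-3*(-4))/2 = 3/2 + (½)*12 = 3/2 + 6 = 15/2)
Z = -10 (Z = 2 + 12*(-1) = 2 - 12 = -10)
W(U, m) = -⅒ (W(U, m) = 1/(-10) = -⅒)
X(5)*(K(-2)² + W(12, o)) = 13*((15/2)² - ⅒) = 13*(225/4 - ⅒) = 13*(1123/20) = 14599/20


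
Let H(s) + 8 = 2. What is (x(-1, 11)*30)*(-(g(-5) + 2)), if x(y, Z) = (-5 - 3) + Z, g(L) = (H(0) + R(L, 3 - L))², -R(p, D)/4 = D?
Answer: -130140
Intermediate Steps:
R(p, D) = -4*D
H(s) = -6 (H(s) = -8 + 2 = -6)
g(L) = (-18 + 4*L)² (g(L) = (-6 - 4*(3 - L))² = (-6 + (-12 + 4*L))² = (-18 + 4*L)²)
x(y, Z) = -8 + Z
(x(-1, 11)*30)*(-(g(-5) + 2)) = ((-8 + 11)*30)*(-(4*(9 - 2*(-5))² + 2)) = (3*30)*(-(4*(9 + 10)² + 2)) = 90*(-(4*19² + 2)) = 90*(-(4*361 + 2)) = 90*(-(1444 + 2)) = 90*(-1*1446) = 90*(-1446) = -130140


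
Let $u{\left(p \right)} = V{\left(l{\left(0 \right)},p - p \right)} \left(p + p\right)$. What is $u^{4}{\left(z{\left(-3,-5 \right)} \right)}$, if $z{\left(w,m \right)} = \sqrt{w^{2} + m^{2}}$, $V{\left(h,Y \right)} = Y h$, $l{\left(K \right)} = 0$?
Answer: $0$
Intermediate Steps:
$z{\left(w,m \right)} = \sqrt{m^{2} + w^{2}}$
$u{\left(p \right)} = 0$ ($u{\left(p \right)} = \left(p - p\right) 0 \left(p + p\right) = 0 \cdot 0 \cdot 2 p = 0 \cdot 2 p = 0$)
$u^{4}{\left(z{\left(-3,-5 \right)} \right)} = 0^{4} = 0$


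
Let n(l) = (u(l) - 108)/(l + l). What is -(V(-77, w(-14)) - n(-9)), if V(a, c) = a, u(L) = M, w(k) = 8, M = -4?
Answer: 749/9 ≈ 83.222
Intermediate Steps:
u(L) = -4
n(l) = -56/l (n(l) = (-4 - 108)/(l + l) = -112*1/(2*l) = -56/l)
-(V(-77, w(-14)) - n(-9)) = -(-77 - (-56)/(-9)) = -(-77 - (-56)*(-1)/9) = -(-77 - 1*56/9) = -(-77 - 56/9) = -1*(-749/9) = 749/9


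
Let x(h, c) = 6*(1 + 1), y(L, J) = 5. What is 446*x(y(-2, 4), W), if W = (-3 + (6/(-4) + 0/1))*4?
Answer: 5352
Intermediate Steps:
W = -18 (W = (-3 + (6*(-1/4) + 0*1))*4 = (-3 + (-3/2 + 0))*4 = (-3 - 3/2)*4 = -9/2*4 = -18)
x(h, c) = 12 (x(h, c) = 6*2 = 12)
446*x(y(-2, 4), W) = 446*12 = 5352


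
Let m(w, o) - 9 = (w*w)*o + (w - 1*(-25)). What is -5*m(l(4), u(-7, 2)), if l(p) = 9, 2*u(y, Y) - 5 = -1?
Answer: -1025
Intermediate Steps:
u(y, Y) = 2 (u(y, Y) = 5/2 + (½)*(-1) = 5/2 - ½ = 2)
m(w, o) = 34 + w + o*w² (m(w, o) = 9 + ((w*w)*o + (w - 1*(-25))) = 9 + (w²*o + (w + 25)) = 9 + (o*w² + (25 + w)) = 9 + (25 + w + o*w²) = 34 + w + o*w²)
-5*m(l(4), u(-7, 2)) = -5*(34 + 9 + 2*9²) = -5*(34 + 9 + 2*81) = -5*(34 + 9 + 162) = -5*205 = -1025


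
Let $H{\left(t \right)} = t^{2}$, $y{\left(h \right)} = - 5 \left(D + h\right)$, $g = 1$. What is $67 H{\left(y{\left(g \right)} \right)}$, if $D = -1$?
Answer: $0$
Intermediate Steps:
$y{\left(h \right)} = 5 - 5 h$ ($y{\left(h \right)} = - 5 \left(-1 + h\right) = 5 - 5 h$)
$67 H{\left(y{\left(g \right)} \right)} = 67 \left(5 - 5\right)^{2} = 67 \cdot 0^{2} = 67 \cdot 0 = 0$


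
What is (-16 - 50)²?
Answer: 4356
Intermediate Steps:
(-16 - 50)² = (-66)² = 4356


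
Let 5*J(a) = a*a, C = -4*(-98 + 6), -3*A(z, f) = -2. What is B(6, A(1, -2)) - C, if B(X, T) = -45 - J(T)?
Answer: -18589/45 ≈ -413.09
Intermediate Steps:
A(z, f) = ⅔ (A(z, f) = -⅓*(-2) = ⅔)
C = 368 (C = -4*(-92) = 368)
J(a) = a²/5 (J(a) = (a*a)/5 = a²/5)
B(X, T) = -45 - T²/5
B(6, A(1, -2)) - C = (-45 - (⅔)²/5) - 1*368 = (-45 - ⅕*4/9) - 368 = (-45 - 4/45) - 368 = -2029/45 - 368 = -18589/45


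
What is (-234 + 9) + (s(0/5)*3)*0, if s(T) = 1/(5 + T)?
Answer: -225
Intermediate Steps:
(-234 + 9) + (s(0/5)*3)*0 = (-234 + 9) + (3/(5 + 0/5))*0 = -225 + (3/(5 + 0*(1/5)))*0 = -225 + (3/(5 + 0))*0 = -225 + (3/5)*0 = -225 + 0 = -225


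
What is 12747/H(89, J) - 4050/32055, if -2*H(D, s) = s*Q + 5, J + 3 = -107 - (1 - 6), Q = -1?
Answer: -27255189/117535 ≈ -231.89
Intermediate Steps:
J = -105 (J = -3 + (-107 - (1 - 6)) = -3 + (-107 - 1*(-5)) = -3 + (-107 + 5) = -3 - 102 = -105)
H(D, s) = -5/2 + s/2 (H(D, s) = -(s*(-1) + 5)/2 = -(-s + 5)/2 = -(5 - s)/2 = -5/2 + s/2)
12747/H(89, J) - 4050/32055 = 12747/(-5/2 + (½)*(-105)) - 4050/32055 = 12747/(-5/2 - 105/2) - 4050*1/32055 = 12747/(-55) - 270/2137 = 12747*(-1/55) - 270/2137 = -12747/55 - 270/2137 = -27255189/117535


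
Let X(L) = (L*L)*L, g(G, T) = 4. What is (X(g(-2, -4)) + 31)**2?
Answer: 9025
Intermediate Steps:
X(L) = L**3 (X(L) = L**2*L = L**3)
(X(g(-2, -4)) + 31)**2 = (4**3 + 31)**2 = (64 + 31)**2 = 95**2 = 9025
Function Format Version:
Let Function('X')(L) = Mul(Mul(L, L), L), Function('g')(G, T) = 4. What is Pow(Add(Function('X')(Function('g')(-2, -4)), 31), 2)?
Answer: 9025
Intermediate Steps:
Function('X')(L) = Pow(L, 3) (Function('X')(L) = Mul(Pow(L, 2), L) = Pow(L, 3))
Pow(Add(Function('X')(Function('g')(-2, -4)), 31), 2) = Pow(Add(Pow(4, 3), 31), 2) = Pow(Add(64, 31), 2) = Pow(95, 2) = 9025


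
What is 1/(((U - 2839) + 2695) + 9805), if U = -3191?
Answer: 1/6470 ≈ 0.00015456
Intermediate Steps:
1/(((U - 2839) + 2695) + 9805) = 1/(((-3191 - 2839) + 2695) + 9805) = 1/((-6030 + 2695) + 9805) = 1/(-3335 + 9805) = 1/6470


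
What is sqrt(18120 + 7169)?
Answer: 11*sqrt(209) ≈ 159.03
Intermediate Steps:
sqrt(18120 + 7169) = sqrt(25289) = 11*sqrt(209)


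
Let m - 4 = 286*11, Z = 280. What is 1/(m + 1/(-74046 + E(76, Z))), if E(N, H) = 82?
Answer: 73964/232986599 ≈ 0.00031746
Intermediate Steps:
m = 3150 (m = 4 + 286*11 = 4 + 3146 = 3150)
1/(m + 1/(-74046 + E(76, Z))) = 1/(3150 + 1/(-74046 + 82)) = 1/(3150 + 1/(-73964)) = 1/(3150 - 1/73964) = 1/(232986599/73964) = 73964/232986599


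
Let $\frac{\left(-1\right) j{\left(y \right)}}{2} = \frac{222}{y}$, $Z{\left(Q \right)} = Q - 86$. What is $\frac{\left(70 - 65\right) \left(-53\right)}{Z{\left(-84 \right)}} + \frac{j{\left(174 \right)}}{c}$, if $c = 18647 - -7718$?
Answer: $\frac{40520489}{25995890} \approx 1.5587$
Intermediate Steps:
$Z{\left(Q \right)} = -86 + Q$ ($Z{\left(Q \right)} = Q - 86 = -86 + Q$)
$c = 26365$ ($c = 18647 + 7718 = 26365$)
$j{\left(y \right)} = - \frac{444}{y}$ ($j{\left(y \right)} = - 2 \frac{222}{y} = - \frac{444}{y}$)
$\frac{\left(70 - 65\right) \left(-53\right)}{Z{\left(-84 \right)}} + \frac{j{\left(174 \right)}}{c} = \frac{\left(70 - 65\right) \left(-53\right)}{-86 - 84} + \frac{\left(-444\right) \frac{1}{174}}{26365} = \frac{5 \left(-53\right)}{-170} + \left(-444\right) \frac{1}{174} \cdot \frac{1}{26365} = \left(-265\right) \left(- \frac{1}{170}\right) - \frac{74}{764585} = \frac{53}{34} - \frac{74}{764585} = \frac{40520489}{25995890}$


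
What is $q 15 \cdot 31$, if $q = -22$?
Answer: $-10230$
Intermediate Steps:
$q 15 \cdot 31 = \left(-22\right) 15 \cdot 31 = \left(-330\right) 31 = -10230$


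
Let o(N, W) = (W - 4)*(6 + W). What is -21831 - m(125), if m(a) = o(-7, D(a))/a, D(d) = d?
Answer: -2744726/125 ≈ -21958.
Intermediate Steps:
o(N, W) = (-4 + W)*(6 + W)
m(a) = (-24 + a² + 2*a)/a
-21831 - m(125) = -21831 - (2 + 125 - 24/125) = -21831 - 1*15851/125 = -21831 - 15851/125 = -2744726/125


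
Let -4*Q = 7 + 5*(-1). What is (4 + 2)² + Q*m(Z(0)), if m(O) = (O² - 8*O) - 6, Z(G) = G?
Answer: 39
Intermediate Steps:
m(O) = -6 + O² - 8*O
Q = -½ (Q = -(7 + 5*(-1))/4 = -(7 - 5)/4 = -¼*2 = -½ ≈ -0.50000)
(4 + 2)² + Q*m(Z(0)) = (4 + 2)² - (-6 + 0² - 8*0)/2 = 6² - (-6 + 0 + 0)/2 = 36 - ½*(-6) = 36 + 3 = 39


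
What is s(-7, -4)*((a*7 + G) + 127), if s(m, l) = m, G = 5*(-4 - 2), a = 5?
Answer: -924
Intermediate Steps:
G = -30 (G = 5*(-6) = -30)
s(-7, -4)*((a*7 + G) + 127) = -7*((5*7 - 30) + 127) = -7*((35 - 30) + 127) = -7*(5 + 127) = -7*132 = -924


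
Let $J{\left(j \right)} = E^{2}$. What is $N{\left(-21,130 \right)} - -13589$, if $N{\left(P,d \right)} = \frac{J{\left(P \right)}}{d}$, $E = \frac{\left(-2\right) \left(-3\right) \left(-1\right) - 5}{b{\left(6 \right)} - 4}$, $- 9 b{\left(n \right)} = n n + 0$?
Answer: $\frac{113060601}{8320} \approx 13589.0$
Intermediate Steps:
$b{\left(n \right)} = - \frac{n^{2}}{9}$ ($b{\left(n \right)} = - \frac{n n + 0}{9} = - \frac{n^{2} + 0}{9} = - \frac{n^{2}}{9}$)
$E = \frac{11}{8}$ ($E = \frac{\left(-2\right) \left(-3\right) \left(-1\right) - 5}{- \frac{6^{2}}{9} - 4} = \frac{6 \left(-1\right) - 5}{\left(- \frac{1}{9}\right) 36 - 4} = \frac{-6 - 5}{-4 - 4} = - \frac{11}{-8} = \left(-11\right) \left(- \frac{1}{8}\right) = \frac{11}{8} \approx 1.375$)
$J{\left(j \right)} = \frac{121}{64}$ ($J{\left(j \right)} = \left(\frac{11}{8}\right)^{2} = \frac{121}{64}$)
$N{\left(P,d \right)} = \frac{121}{64 d}$
$N{\left(-21,130 \right)} - -13589 = \frac{121}{64 \cdot 130} - -13589 = \frac{121}{64} \cdot \frac{1}{130} + 13589 = \frac{121}{8320} + 13589 = \frac{113060601}{8320}$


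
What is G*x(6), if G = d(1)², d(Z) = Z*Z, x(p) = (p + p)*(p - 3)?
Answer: 36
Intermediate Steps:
x(p) = 2*p*(-3 + p) (x(p) = (2*p)*(-3 + p) = 2*p*(-3 + p))
d(Z) = Z²
G = 1 (G = (1²)² = 1² = 1)
G*x(6) = 1*(2*6*(-3 + 6)) = 1*(2*6*3) = 1*36 = 36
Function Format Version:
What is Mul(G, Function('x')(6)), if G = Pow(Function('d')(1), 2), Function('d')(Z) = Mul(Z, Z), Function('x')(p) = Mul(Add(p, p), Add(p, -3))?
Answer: 36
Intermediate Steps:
Function('x')(p) = Mul(2, p, Add(-3, p)) (Function('x')(p) = Mul(Mul(2, p), Add(-3, p)) = Mul(2, p, Add(-3, p)))
Function('d')(Z) = Pow(Z, 2)
G = 1 (G = Pow(Pow(1, 2), 2) = Pow(1, 2) = 1)
Mul(G, Function('x')(6)) = Mul(1, Mul(2, 6, Add(-3, 6))) = Mul(1, Mul(2, 6, 3)) = Mul(1, 36) = 36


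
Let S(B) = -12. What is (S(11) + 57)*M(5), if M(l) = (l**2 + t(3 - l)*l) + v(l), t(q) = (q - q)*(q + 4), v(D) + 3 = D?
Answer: 1215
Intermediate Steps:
v(D) = -3 + D
t(q) = 0 (t(q) = 0*(4 + q) = 0)
M(l) = -3 + l + l**2 (M(l) = (l**2 + 0*l) + (-3 + l) = (l**2 + 0) + (-3 + l) = l**2 + (-3 + l) = -3 + l + l**2)
(S(11) + 57)*M(5) = (-12 + 57)*(-3 + 5 + 5**2) = 45*(-3 + 5 + 25) = 45*27 = 1215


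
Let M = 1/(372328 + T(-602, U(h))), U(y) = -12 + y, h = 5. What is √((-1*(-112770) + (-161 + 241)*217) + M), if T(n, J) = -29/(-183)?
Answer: √604131351230308512869/68136053 ≈ 360.74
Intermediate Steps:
T(n, J) = 29/183 (T(n, J) = -29*(-1/183) = 29/183)
M = 183/68136053 (M = 1/(372328 + 29/183) = 1/(68136053/183) = 183/68136053 ≈ 2.6858e-6)
√((-1*(-112770) + (-161 + 241)*217) + M) = √((-1*(-112770) + (-161 + 241)*217) + 183/68136053) = √((112770 + 80*217) + 183/68136053) = √((112770 + 17360) + 183/68136053) = √(130130 + 183/68136053) = √(8866544577073/68136053) = √604131351230308512869/68136053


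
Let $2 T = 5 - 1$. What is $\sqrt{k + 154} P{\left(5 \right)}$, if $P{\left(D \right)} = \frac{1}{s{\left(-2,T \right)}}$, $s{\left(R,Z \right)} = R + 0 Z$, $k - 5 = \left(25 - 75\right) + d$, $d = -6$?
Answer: $- \frac{\sqrt{103}}{2} \approx -5.0744$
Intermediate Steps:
$T = 2$ ($T = \frac{5 - 1}{2} = \frac{1}{2} \cdot 4 = 2$)
$k = -51$ ($k = 5 + \left(\left(25 - 75\right) - 6\right) = 5 - 56 = -51$)
$s{\left(R,Z \right)} = R$ ($s{\left(R,Z \right)} = R + 0 = R$)
$P{\left(D \right)} = - \frac{1}{2}$ ($P{\left(D \right)} = \frac{1}{-2} = - \frac{1}{2}$)
$\sqrt{k + 154} P{\left(5 \right)} = \sqrt{-51 + 154} \left(- \frac{1}{2}\right) = \sqrt{103} \left(- \frac{1}{2}\right) = - \frac{\sqrt{103}}{2}$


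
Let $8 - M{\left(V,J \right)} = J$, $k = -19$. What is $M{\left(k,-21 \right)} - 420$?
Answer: $-391$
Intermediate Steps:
$M{\left(V,J \right)} = 8 - J$
$M{\left(k,-21 \right)} - 420 = \left(8 - -21\right) - 420 = \left(8 + 21\right) - 420 = 29 - 420 = -391$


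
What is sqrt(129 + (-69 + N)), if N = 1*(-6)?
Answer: 3*sqrt(6) ≈ 7.3485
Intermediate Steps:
N = -6
sqrt(129 + (-69 + N)) = sqrt(129 + (-69 - 6)) = sqrt(129 - 75) = sqrt(54) = 3*sqrt(6)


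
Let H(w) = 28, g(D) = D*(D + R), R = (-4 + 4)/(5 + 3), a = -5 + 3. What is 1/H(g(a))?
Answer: 1/28 ≈ 0.035714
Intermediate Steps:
a = -2
R = 0 (R = 0/8 = 0*(⅛) = 0)
g(D) = D² (g(D) = D*(D + 0) = D*D = D²)
1/H(g(a)) = 1/28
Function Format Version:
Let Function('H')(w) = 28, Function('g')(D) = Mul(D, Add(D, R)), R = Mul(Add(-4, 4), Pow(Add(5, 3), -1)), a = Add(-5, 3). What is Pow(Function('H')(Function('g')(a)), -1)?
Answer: Rational(1, 28) ≈ 0.035714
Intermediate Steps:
a = -2
R = 0 (R = Mul(0, Pow(8, -1)) = Mul(0, Rational(1, 8)) = 0)
Function('g')(D) = Pow(D, 2) (Function('g')(D) = Mul(D, Add(D, 0)) = Mul(D, D) = Pow(D, 2))
Pow(Function('H')(Function('g')(a)), -1) = Pow(28, -1) = Rational(1, 28)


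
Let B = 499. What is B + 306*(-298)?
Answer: -90689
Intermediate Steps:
B + 306*(-298) = 499 + 306*(-298) = 499 - 91188 = -90689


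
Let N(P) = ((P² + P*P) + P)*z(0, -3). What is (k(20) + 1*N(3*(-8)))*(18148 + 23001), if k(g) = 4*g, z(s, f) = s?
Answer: 3291920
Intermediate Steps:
N(P) = 0 (N(P) = ((P² + P*P) + P)*0 = ((P² + P²) + P)*0 = (2*P² + P)*0 = (P + 2*P²)*0 = 0)
(k(20) + 1*N(3*(-8)))*(18148 + 23001) = (4*20 + 1*0)*(18148 + 23001) = (80 + 0)*41149 = 80*41149 = 3291920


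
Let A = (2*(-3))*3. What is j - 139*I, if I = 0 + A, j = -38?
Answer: 2464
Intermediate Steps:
A = -18 (A = -6*3 = -18)
I = -18 (I = 0 - 18 = -18)
j - 139*I = -38 - 139*(-18) = -38 + 2502 = 2464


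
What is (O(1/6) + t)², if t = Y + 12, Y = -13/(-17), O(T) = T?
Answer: 1739761/10404 ≈ 167.22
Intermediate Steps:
Y = 13/17 (Y = -13*(-1/17) = 13/17 ≈ 0.76471)
t = 217/17 (t = 13/17 + 12 = 217/17 ≈ 12.765)
(O(1/6) + t)² = (1/6 + 217/17)² = (1*(⅙) + 217/17)² = (⅙ + 217/17)² = (1319/102)² = 1739761/10404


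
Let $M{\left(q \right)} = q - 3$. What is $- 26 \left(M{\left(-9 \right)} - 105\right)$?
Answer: $3042$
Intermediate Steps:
$M{\left(q \right)} = -3 + q$
$- 26 \left(M{\left(-9 \right)} - 105\right) = - 26 \left(\left(-3 - 9\right) - 105\right) = - 26 \left(-12 - 105\right) = \left(-26\right) \left(-117\right) = 3042$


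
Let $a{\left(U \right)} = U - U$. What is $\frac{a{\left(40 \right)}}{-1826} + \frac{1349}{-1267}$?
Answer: $- \frac{1349}{1267} \approx -1.0647$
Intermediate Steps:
$a{\left(U \right)} = 0$
$\frac{a{\left(40 \right)}}{-1826} + \frac{1349}{-1267} = \frac{0}{-1826} + \frac{1349}{-1267} = 0 \left(- \frac{1}{1826}\right) + 1349 \left(- \frac{1}{1267}\right) = 0 - \frac{1349}{1267} = - \frac{1349}{1267}$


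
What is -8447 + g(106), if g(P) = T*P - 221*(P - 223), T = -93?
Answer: 7552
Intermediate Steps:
g(P) = 49283 - 314*P (g(P) = -93*P - 221*(P - 223) = -93*P - 221*(-223 + P) = -93*P + (49283 - 221*P) = 49283 - 314*P)
-8447 + g(106) = -8447 + (49283 - 314*106) = -8447 + (49283 - 33284) = -8447 + 15999 = 7552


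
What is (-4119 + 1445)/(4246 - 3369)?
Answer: -2674/877 ≈ -3.0490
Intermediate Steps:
(-4119 + 1445)/(4246 - 3369) = -2674/877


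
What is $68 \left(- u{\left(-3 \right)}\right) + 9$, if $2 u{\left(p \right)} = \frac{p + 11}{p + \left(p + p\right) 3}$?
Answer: $\frac{461}{21} \approx 21.952$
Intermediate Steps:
$u{\left(p \right)} = \frac{11 + p}{14 p}$ ($u{\left(p \right)} = \frac{\left(p + 11\right) \frac{1}{p + \left(p + p\right) 3}}{2} = \frac{\left(11 + p\right) \frac{1}{p + 2 p 3}}{2} = \frac{\left(11 + p\right) \frac{1}{p + 6 p}}{2} = \frac{\left(11 + p\right) \frac{1}{7 p}}{2} = \frac{\frac{1}{7} \frac{1}{p} \left(11 + p\right)}{2} = \frac{11 + p}{14 p}$)
$68 \left(- u{\left(-3 \right)}\right) + 9 = 68 \left(- \frac{11 - 3}{14 \left(-3\right)}\right) + 9 = 68 \left(- \frac{\left(-1\right) 8}{14 \cdot 3}\right) + 9 = 68 \left(\left(-1\right) \left(- \frac{4}{21}\right)\right) + 9 = 68 \cdot \frac{4}{21} + 9 = \frac{272}{21} + 9 = \frac{461}{21}$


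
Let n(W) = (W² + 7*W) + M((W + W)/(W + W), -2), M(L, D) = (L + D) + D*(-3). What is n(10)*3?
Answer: 525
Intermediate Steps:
M(L, D) = L - 2*D (M(L, D) = (D + L) - 3*D = L - 2*D)
n(W) = 5 + W² + 7*W (n(W) = (W² + 7*W) + ((W + W)/(W + W) - 2*(-2)) = (W² + 7*W) + ((2*W)/((2*W)) + 4) = (W² + 7*W) + ((2*W)*(1/(2*W)) + 4) = (W² + 7*W) + (1 + 4) = (W² + 7*W) + 5 = 5 + W² + 7*W)
n(10)*3 = (5 + 10² + 7*10)*3 = (5 + 100 + 70)*3 = 175*3 = 525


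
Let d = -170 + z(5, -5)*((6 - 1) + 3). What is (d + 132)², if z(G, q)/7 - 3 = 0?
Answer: 16900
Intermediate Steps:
z(G, q) = 21 (z(G, q) = 21 + 7*0 = 21 + 0 = 21)
d = -2 (d = -170 + 21*((6 - 1) + 3) = -170 + 21*(5 + 3) = -170 + 21*8 = -170 + 168 = -2)
(d + 132)² = (-2 + 132)² = 130² = 16900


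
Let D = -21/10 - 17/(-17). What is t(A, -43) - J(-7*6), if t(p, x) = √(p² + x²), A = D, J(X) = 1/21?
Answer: -1/21 + √185021/10 ≈ 42.966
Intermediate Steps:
J(X) = 1/21
D = -11/10 (D = -21*⅒ - 17*(-1/17) = -21/10 + 1 = -11/10 ≈ -1.1000)
A = -11/10 ≈ -1.1000
t(A, -43) - J(-7*6) = √((-11/10)² + (-43)²) - 1*1/21 = √(121/100 + 1849) - 1/21 = √(185021/100) - 1/21 = √185021/10 - 1/21 = -1/21 + √185021/10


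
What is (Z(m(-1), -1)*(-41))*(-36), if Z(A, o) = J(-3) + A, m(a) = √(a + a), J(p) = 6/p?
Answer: -2952 + 1476*I*√2 ≈ -2952.0 + 2087.4*I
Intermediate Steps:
m(a) = √2*√a (m(a) = √(2*a) = √2*√a)
Z(A, o) = -2 + A (Z(A, o) = 6/(-3) + A = 6*(-⅓) + A = -2 + A)
(Z(m(-1), -1)*(-41))*(-36) = ((-2 + √2*√(-1))*(-41))*(-36) = ((-2 + √2*I)*(-41))*(-36) = ((-2 + I*√2)*(-41))*(-36) = (82 - 41*I*√2)*(-36) = -2952 + 1476*I*√2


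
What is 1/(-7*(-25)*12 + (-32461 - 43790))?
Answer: -1/74151 ≈ -1.3486e-5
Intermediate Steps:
1/(-7*(-25)*12 + (-32461 - 43790)) = 1/(175*12 - 76251) = 1/(2100 - 76251) = 1/(-74151) = -1/74151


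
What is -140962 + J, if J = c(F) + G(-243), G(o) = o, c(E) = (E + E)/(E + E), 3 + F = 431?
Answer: -141204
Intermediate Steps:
F = 428 (F = -3 + 431 = 428)
c(E) = 1 (c(E) = (2*E)/((2*E)) = (2*E)*(1/(2*E)) = 1)
J = -242 (J = 1 - 243 = -242)
-140962 + J = -140962 - 242 = -141204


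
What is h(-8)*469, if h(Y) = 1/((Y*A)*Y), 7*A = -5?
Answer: -3283/320 ≈ -10.259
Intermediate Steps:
A = -5/7 (A = (⅐)*(-5) = -5/7 ≈ -0.71429)
h(Y) = -7/(5*Y²) (h(Y) = 1/((Y*(-5/7))*Y) = 1/((-5*Y/7)*Y) = 1/(-5*Y²/7) = -7/(5*Y²))
h(-8)*469 = -7/5/(-8)²*469 = -7/5*1/64*469 = -7/320*469 = -3283/320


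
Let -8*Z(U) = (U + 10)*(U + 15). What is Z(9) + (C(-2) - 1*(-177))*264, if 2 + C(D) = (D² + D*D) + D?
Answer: 47727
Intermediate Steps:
C(D) = -2 + D + 2*D² (C(D) = -2 + ((D² + D*D) + D) = -2 + ((D² + D²) + D) = -2 + (2*D² + D) = -2 + (D + 2*D²) = -2 + D + 2*D²)
Z(U) = -(10 + U)*(15 + U)/8 (Z(U) = -(U + 10)*(U + 15)/8 = -(10 + U)*(15 + U)/8)
Z(9) + (C(-2) - 1*(-177))*264 = (-75/4 - 25/8*9 - ⅛*9²) + ((-2 - 2 + 2*(-2)²) - 1*(-177))*264 = (-75/4 - 225/8 - ⅛*81) + ((-2 - 2 + 2*4) + 177)*264 = (-75/4 - 225/8 - 81/8) + ((-2 - 2 + 8) + 177)*264 = -57 + (4 + 177)*264 = -57 + 181*264 = -57 + 47784 = 47727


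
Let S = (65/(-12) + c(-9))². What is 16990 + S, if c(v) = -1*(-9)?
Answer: 2448409/144 ≈ 17003.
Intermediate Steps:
c(v) = 9
S = 1849/144 (S = (65/(-12) + 9)² = (65*(-1/12) + 9)² = (-65/12 + 9)² = (43/12)² = 1849/144 ≈ 12.840)
16990 + S = 16990 + 1849/144 = 2448409/144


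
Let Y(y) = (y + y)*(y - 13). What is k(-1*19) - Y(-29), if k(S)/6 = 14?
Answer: -2352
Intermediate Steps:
k(S) = 84 (k(S) = 6*14 = 84)
Y(y) = 2*y*(-13 + y) (Y(y) = (2*y)*(-13 + y) = 2*y*(-13 + y))
k(-1*19) - Y(-29) = 84 - 2*(-29)*(-13 - 29) = 84 - 2*(-29)*(-42) = 84 - 1*2436 = 84 - 2436 = -2352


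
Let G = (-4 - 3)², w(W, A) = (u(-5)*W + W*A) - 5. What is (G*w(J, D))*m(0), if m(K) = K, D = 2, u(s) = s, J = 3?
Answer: 0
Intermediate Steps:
w(W, A) = -5 - 5*W + A*W (w(W, A) = (-5*W + W*A) - 5 = (-5*W + A*W) - 5 = -5 - 5*W + A*W)
G = 49 (G = (-7)² = 49)
(G*w(J, D))*m(0) = (49*(-5 - 5*3 + 2*3))*0 = (49*(-5 - 15 + 6))*0 = (49*(-14))*0 = -686*0 = 0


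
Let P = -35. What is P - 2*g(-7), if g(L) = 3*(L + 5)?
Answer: -23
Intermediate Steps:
g(L) = 15 + 3*L (g(L) = 3*(5 + L) = 15 + 3*L)
P - 2*g(-7) = -35 - 2*(15 + 3*(-7)) = -35 - 2*(15 - 21) = -35 - 2*(-6) = -35 + 12 = -23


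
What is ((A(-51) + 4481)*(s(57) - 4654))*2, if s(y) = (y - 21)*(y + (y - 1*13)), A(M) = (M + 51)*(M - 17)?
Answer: -9123316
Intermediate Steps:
A(M) = (-17 + M)*(51 + M) (A(M) = (51 + M)*(-17 + M) = (-17 + M)*(51 + M))
s(y) = (-21 + y)*(-13 + 2*y) (s(y) = (-21 + y)*(y + (y - 13)) = (-21 + y)*(y + (-13 + y)) = (-21 + y)*(-13 + 2*y))
((A(-51) + 4481)*(s(57) - 4654))*2 = (((-867 + (-51)² + 34*(-51)) + 4481)*((273 - 55*57 + 2*57²) - 4654))*2 = (((-867 + 2601 - 1734) + 4481)*((273 - 3135 + 2*3249) - 4654))*2 = ((0 + 4481)*((273 - 3135 + 6498) - 4654))*2 = (4481*(3636 - 4654))*2 = (4481*(-1018))*2 = -4561658*2 = -9123316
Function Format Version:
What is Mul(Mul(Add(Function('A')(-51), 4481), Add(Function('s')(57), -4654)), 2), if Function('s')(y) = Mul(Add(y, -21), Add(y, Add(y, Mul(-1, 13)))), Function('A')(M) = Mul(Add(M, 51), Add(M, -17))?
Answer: -9123316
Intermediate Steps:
Function('A')(M) = Mul(Add(-17, M), Add(51, M)) (Function('A')(M) = Mul(Add(51, M), Add(-17, M)) = Mul(Add(-17, M), Add(51, M)))
Function('s')(y) = Mul(Add(-21, y), Add(-13, Mul(2, y))) (Function('s')(y) = Mul(Add(-21, y), Add(y, Add(y, -13))) = Mul(Add(-21, y), Add(y, Add(-13, y))) = Mul(Add(-21, y), Add(-13, Mul(2, y))))
Mul(Mul(Add(Function('A')(-51), 4481), Add(Function('s')(57), -4654)), 2) = Mul(Mul(Add(Add(-867, Pow(-51, 2), Mul(34, -51)), 4481), Add(Add(273, Mul(-55, 57), Mul(2, Pow(57, 2))), -4654)), 2) = Mul(Mul(Add(Add(-867, 2601, -1734), 4481), Add(Add(273, -3135, Mul(2, 3249)), -4654)), 2) = Mul(Mul(Add(0, 4481), Add(Add(273, -3135, 6498), -4654)), 2) = Mul(Mul(4481, Add(3636, -4654)), 2) = Mul(Mul(4481, -1018), 2) = Mul(-4561658, 2) = -9123316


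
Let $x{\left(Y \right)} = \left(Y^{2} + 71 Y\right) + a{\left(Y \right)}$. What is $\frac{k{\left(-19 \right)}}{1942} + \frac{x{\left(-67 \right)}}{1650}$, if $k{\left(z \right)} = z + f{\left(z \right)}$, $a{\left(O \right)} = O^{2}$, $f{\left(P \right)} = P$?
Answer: $\frac{1355747}{534050} \approx 2.5386$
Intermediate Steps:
$x{\left(Y \right)} = 2 Y^{2} + 71 Y$ ($x{\left(Y \right)} = \left(Y^{2} + 71 Y\right) + Y^{2} = 2 Y^{2} + 71 Y$)
$k{\left(z \right)} = 2 z$ ($k{\left(z \right)} = z + z = 2 z$)
$\frac{k{\left(-19 \right)}}{1942} + \frac{x{\left(-67 \right)}}{1650} = \frac{2 \left(-19\right)}{1942} + \frac{\left(-67\right) \left(71 + 2 \left(-67\right)\right)}{1650} = \left(-38\right) \frac{1}{1942} + - 67 \left(71 - 134\right) \frac{1}{1650} = - \frac{19}{971} + \left(-67\right) \left(-63\right) \frac{1}{1650} = - \frac{19}{971} + 4221 \cdot \frac{1}{1650} = - \frac{19}{971} + \frac{1407}{550} = \frac{1355747}{534050}$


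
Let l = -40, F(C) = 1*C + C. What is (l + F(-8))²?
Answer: 3136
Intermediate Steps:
F(C) = 2*C (F(C) = C + C = 2*C)
(l + F(-8))² = (-40 + 2*(-8))² = (-40 - 16)² = (-56)² = 3136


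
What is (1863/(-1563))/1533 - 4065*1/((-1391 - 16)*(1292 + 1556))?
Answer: 12035803/50801134496 ≈ 0.00023692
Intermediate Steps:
(1863/(-1563))/1533 - 4065*1/((-1391 - 16)*(1292 + 1556)) = (1863*(-1/1563))*(1/1533) - 4065/(2848*(-1407)) = -621/521*1/1533 - 4065/(-4007136) = -207/266231 - 4065*(-1/4007136) = -207/266231 + 1355/1335712 = 12035803/50801134496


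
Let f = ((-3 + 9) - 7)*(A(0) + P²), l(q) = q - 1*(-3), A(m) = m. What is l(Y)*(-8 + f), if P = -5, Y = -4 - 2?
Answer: 99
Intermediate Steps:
Y = -6
l(q) = 3 + q (l(q) = q + 3 = 3 + q)
f = -25 (f = ((-3 + 9) - 7)*(0 + (-5)²) = (6 - 7)*(0 + 25) = -1*25 = -25)
l(Y)*(-8 + f) = (3 - 6)*(-8 - 25) = -3*(-33) = 99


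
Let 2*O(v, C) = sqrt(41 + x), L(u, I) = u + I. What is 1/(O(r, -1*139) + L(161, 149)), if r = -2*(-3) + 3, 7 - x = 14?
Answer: 620/192183 - sqrt(34)/192183 ≈ 0.0031958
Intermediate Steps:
x = -7 (x = 7 - 1*14 = 7 - 14 = -7)
L(u, I) = I + u
r = 9 (r = 6 + 3 = 9)
O(v, C) = sqrt(34)/2 (O(v, C) = sqrt(41 - 7)/2 = sqrt(34)/2)
1/(O(r, -1*139) + L(161, 149)) = 1/(sqrt(34)/2 + (149 + 161)) = 1/(sqrt(34)/2 + 310) = 1/(310 + sqrt(34)/2)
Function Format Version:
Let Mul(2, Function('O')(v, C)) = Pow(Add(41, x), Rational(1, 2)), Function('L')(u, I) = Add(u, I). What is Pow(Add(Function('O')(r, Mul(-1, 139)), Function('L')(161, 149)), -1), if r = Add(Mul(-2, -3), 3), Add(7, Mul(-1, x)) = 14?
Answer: Add(Rational(620, 192183), Mul(Rational(-1, 192183), Pow(34, Rational(1, 2)))) ≈ 0.0031958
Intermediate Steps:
x = -7 (x = Add(7, Mul(-1, 14)) = Add(7, -14) = -7)
Function('L')(u, I) = Add(I, u)
r = 9 (r = Add(6, 3) = 9)
Function('O')(v, C) = Mul(Rational(1, 2), Pow(34, Rational(1, 2))) (Function('O')(v, C) = Mul(Rational(1, 2), Pow(Add(41, -7), Rational(1, 2))) = Mul(Rational(1, 2), Pow(34, Rational(1, 2))))
Pow(Add(Function('O')(r, Mul(-1, 139)), Function('L')(161, 149)), -1) = Pow(Add(Mul(Rational(1, 2), Pow(34, Rational(1, 2))), Add(149, 161)), -1) = Pow(Add(Mul(Rational(1, 2), Pow(34, Rational(1, 2))), 310), -1) = Pow(Add(310, Mul(Rational(1, 2), Pow(34, Rational(1, 2)))), -1)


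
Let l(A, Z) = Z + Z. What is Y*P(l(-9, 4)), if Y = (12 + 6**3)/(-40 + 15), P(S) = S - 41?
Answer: 7524/25 ≈ 300.96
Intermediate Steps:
l(A, Z) = 2*Z
P(S) = -41 + S
Y = -228/25 (Y = (12 + 216)/(-25) = 228*(-1/25) = -228/25 ≈ -9.1200)
Y*P(l(-9, 4)) = -228*(-41 + 2*4)/25 = -228*(-41 + 8)/25 = -228/25*(-33) = 7524/25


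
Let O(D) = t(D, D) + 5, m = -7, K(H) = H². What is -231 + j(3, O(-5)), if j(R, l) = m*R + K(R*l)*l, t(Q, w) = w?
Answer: -252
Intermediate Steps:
O(D) = 5 + D (O(D) = D + 5 = 5 + D)
j(R, l) = -7*R + R²*l³ (j(R, l) = -7*R + (R*l)²*l = -7*R + (R²*l²)*l = -7*R + R²*l³)
-231 + j(3, O(-5)) = -231 + 3*(-7 + 3*(5 - 5)³) = -231 + 3*(-7 + 3*0³) = -231 + 3*(-7 + 3*0) = -231 + 3*(-7 + 0) = -231 + 3*(-7) = -231 - 21 = -252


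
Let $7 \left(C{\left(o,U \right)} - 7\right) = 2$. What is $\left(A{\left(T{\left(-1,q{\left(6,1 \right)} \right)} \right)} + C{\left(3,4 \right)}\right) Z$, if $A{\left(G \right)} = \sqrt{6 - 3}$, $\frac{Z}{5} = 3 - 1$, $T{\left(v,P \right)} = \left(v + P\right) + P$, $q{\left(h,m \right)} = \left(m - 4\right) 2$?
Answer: $\frac{510}{7} + 10 \sqrt{3} \approx 90.178$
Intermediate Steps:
$C{\left(o,U \right)} = \frac{51}{7}$ ($C{\left(o,U \right)} = 7 + \frac{1}{7} \cdot 2 = 7 + \frac{2}{7} = \frac{51}{7}$)
$q{\left(h,m \right)} = -8 + 2 m$ ($q{\left(h,m \right)} = \left(-4 + m\right) 2 = -8 + 2 m$)
$T{\left(v,P \right)} = v + 2 P$ ($T{\left(v,P \right)} = \left(P + v\right) + P = v + 2 P$)
$Z = 10$ ($Z = 5 \left(3 - 1\right) = 5 \cdot 2 = 10$)
$A{\left(G \right)} = \sqrt{3}$
$\left(A{\left(T{\left(-1,q{\left(6,1 \right)} \right)} \right)} + C{\left(3,4 \right)}\right) Z = \left(\sqrt{3} + \frac{51}{7}\right) 10 = \left(\frac{51}{7} + \sqrt{3}\right) 10 = \frac{510}{7} + 10 \sqrt{3}$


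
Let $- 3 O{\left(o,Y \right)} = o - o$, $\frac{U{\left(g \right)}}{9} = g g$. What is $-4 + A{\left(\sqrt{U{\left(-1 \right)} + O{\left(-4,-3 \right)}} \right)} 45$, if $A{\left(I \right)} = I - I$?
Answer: $-4$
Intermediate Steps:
$U{\left(g \right)} = 9 g^{2}$ ($U{\left(g \right)} = 9 g g = 9 g^{2}$)
$O{\left(o,Y \right)} = 0$ ($O{\left(o,Y \right)} = - \frac{o - o}{3} = \left(- \frac{1}{3}\right) 0 = 0$)
$A{\left(I \right)} = 0$
$-4 + A{\left(\sqrt{U{\left(-1 \right)} + O{\left(-4,-3 \right)}} \right)} 45 = -4 + 0 \cdot 45 = -4 + 0 = -4$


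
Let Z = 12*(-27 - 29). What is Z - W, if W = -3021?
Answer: 2349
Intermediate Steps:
Z = -672 (Z = 12*(-56) = -672)
Z - W = -672 - 1*(-3021) = -672 + 3021 = 2349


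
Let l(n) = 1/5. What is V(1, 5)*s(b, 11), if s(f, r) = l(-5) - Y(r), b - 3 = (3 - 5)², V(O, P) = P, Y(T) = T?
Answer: -54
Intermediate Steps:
b = 7 (b = 3 + (3 - 5)² = 3 + (-2)² = 3 + 4 = 7)
l(n) = ⅕
s(f, r) = ⅕ - r
V(1, 5)*s(b, 11) = 5*(⅕ - 1*11) = 5*(⅕ - 11) = 5*(-54/5) = -54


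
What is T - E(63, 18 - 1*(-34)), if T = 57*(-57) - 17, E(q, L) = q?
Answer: -3329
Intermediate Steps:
T = -3266 (T = -3249 - 17 = -3266)
T - E(63, 18 - 1*(-34)) = -3266 - 1*63 = -3266 - 63 = -3329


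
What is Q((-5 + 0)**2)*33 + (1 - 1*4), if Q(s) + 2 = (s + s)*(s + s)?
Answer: 82431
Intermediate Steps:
Q(s) = -2 + 4*s**2 (Q(s) = -2 + (s + s)*(s + s) = -2 + (2*s)*(2*s) = -2 + 4*s**2)
Q((-5 + 0)**2)*33 + (1 - 1*4) = (-2 + 4*((-5 + 0)**2)**2)*33 + (1 - 1*4) = (-2 + 4*((-5)**2)**2)*33 + (1 - 4) = (-2 + 4*25**2)*33 - 3 = (-2 + 4*625)*33 - 3 = (-2 + 2500)*33 - 3 = 2498*33 - 3 = 82434 - 3 = 82431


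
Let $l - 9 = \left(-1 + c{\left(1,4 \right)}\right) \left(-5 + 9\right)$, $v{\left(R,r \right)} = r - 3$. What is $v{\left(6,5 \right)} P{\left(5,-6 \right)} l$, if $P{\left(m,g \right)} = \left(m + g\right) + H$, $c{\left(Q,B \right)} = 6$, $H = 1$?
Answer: $0$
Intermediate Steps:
$v{\left(R,r \right)} = -3 + r$
$P{\left(m,g \right)} = 1 + g + m$ ($P{\left(m,g \right)} = \left(m + g\right) + 1 = \left(g + m\right) + 1 = 1 + g + m$)
$l = 29$ ($l = 9 + \left(-1 + 6\right) \left(-5 + 9\right) = 9 + 5 \cdot 4 = 9 + 20 = 29$)
$v{\left(6,5 \right)} P{\left(5,-6 \right)} l = \left(-3 + 5\right) \left(1 - 6 + 5\right) 29 = 2 \cdot 0 \cdot 29 = 0 \cdot 29 = 0$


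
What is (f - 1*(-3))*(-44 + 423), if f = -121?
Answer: -44722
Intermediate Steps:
(f - 1*(-3))*(-44 + 423) = (-121 - 1*(-3))*(-44 + 423) = (-121 + 3)*379 = -118*379 = -44722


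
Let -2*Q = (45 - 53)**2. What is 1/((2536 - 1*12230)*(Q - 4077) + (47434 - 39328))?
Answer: 1/39840752 ≈ 2.5100e-8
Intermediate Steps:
Q = -32 (Q = -(45 - 53)**2/2 = -1/2*(-8)**2 = -1/2*64 = -32)
1/((2536 - 1*12230)*(Q - 4077) + (47434 - 39328)) = 1/((2536 - 1*12230)*(-32 - 4077) + (47434 - 39328)) = 1/((2536 - 12230)*(-4109) + 8106) = 1/(-9694*(-4109) + 8106) = 1/(39832646 + 8106) = 1/39840752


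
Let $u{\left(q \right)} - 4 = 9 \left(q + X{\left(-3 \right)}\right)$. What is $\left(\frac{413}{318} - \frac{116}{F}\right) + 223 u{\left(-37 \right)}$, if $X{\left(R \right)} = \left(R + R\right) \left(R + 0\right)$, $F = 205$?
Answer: $- \frac{2427693013}{65190} \approx -37240.0$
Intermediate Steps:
$X{\left(R \right)} = 2 R^{2}$ ($X{\left(R \right)} = 2 R R = 2 R^{2}$)
$u{\left(q \right)} = 166 + 9 q$ ($u{\left(q \right)} = 4 + 9 \left(q + 2 \left(-3\right)^{2}\right) = 4 + 9 \left(q + 2 \cdot 9\right) = 4 + 9 \left(q + 18\right) = 4 + 9 \left(18 + q\right) = 4 + \left(162 + 9 q\right) = 166 + 9 q$)
$\left(\frac{413}{318} - \frac{116}{F}\right) + 223 u{\left(-37 \right)} = \left(\frac{413}{318} - \frac{116}{205}\right) + 223 \left(166 + 9 \left(-37\right)\right) = \left(413 \cdot \frac{1}{318} - \frac{116}{205}\right) + 223 \left(166 - 333\right) = \left(\frac{413}{318} - \frac{116}{205}\right) + 223 \left(-167\right) = \frac{47777}{65190} - 37241 = - \frac{2427693013}{65190}$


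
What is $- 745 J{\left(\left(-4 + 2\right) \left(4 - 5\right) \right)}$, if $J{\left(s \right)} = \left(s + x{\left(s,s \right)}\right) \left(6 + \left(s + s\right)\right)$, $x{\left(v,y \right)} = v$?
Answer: $-29800$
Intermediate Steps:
$J{\left(s \right)} = 2 s \left(6 + 2 s\right)$ ($J{\left(s \right)} = \left(s + s\right) \left(6 + \left(s + s\right)\right) = 2 s \left(6 + 2 s\right)$)
$- 745 J{\left(\left(-4 + 2\right) \left(4 - 5\right) \right)} = - 745 \cdot 4 \left(-4 + 2\right) \left(4 - 5\right) \left(3 + \left(-4 + 2\right) \left(4 - 5\right)\right) = - 745 \cdot 4 \left(\left(-2\right) \left(-1\right)\right) \left(3 - -2\right) = - 745 \cdot 4 \cdot 2 \left(3 + 2\right) = - 745 \cdot 4 \cdot 2 \cdot 5 = \left(-745\right) 40 = -29800$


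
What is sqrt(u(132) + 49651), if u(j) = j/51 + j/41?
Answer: sqrt(24123724115)/697 ≈ 222.84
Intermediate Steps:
u(j) = 92*j/2091 (u(j) = j*(1/51) + j*(1/41) = j/51 + j/41 = 92*j/2091)
sqrt(u(132) + 49651) = sqrt((92/2091)*132 + 49651) = sqrt(4048/697 + 49651) = sqrt(34610795/697) = sqrt(24123724115)/697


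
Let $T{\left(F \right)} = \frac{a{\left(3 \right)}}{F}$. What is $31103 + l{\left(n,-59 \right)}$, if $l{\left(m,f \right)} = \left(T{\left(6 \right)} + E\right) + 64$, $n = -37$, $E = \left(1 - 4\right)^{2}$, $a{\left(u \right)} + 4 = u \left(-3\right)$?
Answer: $\frac{187043}{6} \approx 31174.0$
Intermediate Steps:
$a{\left(u \right)} = -4 - 3 u$ ($a{\left(u \right)} = -4 + u \left(-3\right) = -4 - 3 u$)
$E = 9$ ($E = \left(-3\right)^{2} = 9$)
$T{\left(F \right)} = - \frac{13}{F}$ ($T{\left(F \right)} = \frac{-4 - 9}{F} = - \frac{13}{F}$)
$l{\left(m,f \right)} = \frac{425}{6}$ ($l{\left(m,f \right)} = \left(- \frac{13}{6} + 9\right) + 64 = \frac{41}{6} + 64 = \frac{425}{6}$)
$31103 + l{\left(n,-59 \right)} = 31103 + \frac{425}{6} = \frac{187043}{6}$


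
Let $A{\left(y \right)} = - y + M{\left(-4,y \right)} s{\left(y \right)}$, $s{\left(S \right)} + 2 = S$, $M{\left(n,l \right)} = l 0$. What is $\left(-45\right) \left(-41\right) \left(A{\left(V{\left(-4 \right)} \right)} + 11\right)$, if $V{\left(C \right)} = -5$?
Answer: $29520$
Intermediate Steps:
$M{\left(n,l \right)} = 0$
$s{\left(S \right)} = -2 + S$
$A{\left(y \right)} = - y$ ($A{\left(y \right)} = - y + 0 \left(-2 + y\right) = - y + 0 = - y$)
$\left(-45\right) \left(-41\right) \left(A{\left(V{\left(-4 \right)} \right)} + 11\right) = \left(-45\right) \left(-41\right) \left(\left(-1\right) \left(-5\right) + 11\right) = 1845 \left(5 + 11\right) = 1845 \cdot 16 = 29520$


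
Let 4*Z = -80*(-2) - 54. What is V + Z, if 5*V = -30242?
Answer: -60219/10 ≈ -6021.9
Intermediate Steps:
V = -30242/5 (V = (⅕)*(-30242) = -30242/5 ≈ -6048.4)
Z = 53/2 (Z = (-80*(-2) - 54)/4 = (160 - 54)/4 = (¼)*106 = 53/2 ≈ 26.500)
V + Z = -30242/5 + 53/2 = -60219/10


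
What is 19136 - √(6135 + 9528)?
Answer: 19136 - √15663 ≈ 19011.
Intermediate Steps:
19136 - √(6135 + 9528) = 19136 - √15663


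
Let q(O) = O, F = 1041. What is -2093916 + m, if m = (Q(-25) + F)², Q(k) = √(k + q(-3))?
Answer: -1010263 + 4164*I*√7 ≈ -1.0103e+6 + 11017.0*I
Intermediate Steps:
Q(k) = √(-3 + k) (Q(k) = √(k - 3) = √(-3 + k))
m = (1041 + 2*I*√7)² (m = (√(-3 - 25) + 1041)² = (√(-28) + 1041)² = (2*I*√7 + 1041)² = (1041 + 2*I*√7)² ≈ 1.0837e+6 + 1.102e+4*I)
-2093916 + m = -2093916 + (1083653 + 4164*I*√7) = -1010263 + 4164*I*√7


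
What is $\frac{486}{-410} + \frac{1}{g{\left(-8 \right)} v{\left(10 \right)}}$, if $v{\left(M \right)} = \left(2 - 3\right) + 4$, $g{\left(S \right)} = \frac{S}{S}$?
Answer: $- \frac{524}{615} \approx -0.85203$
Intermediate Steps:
$g{\left(S \right)} = 1$
$v{\left(M \right)} = 3$ ($v{\left(M \right)} = -1 + 4 = 3$)
$\frac{486}{-410} + \frac{1}{g{\left(-8 \right)} v{\left(10 \right)}} = \frac{486}{-410} + \frac{1}{1 \cdot 3} = 486 \left(- \frac{1}{410}\right) + 1 \cdot \frac{1}{3} = - \frac{243}{205} + \frac{1}{3} = - \frac{524}{615}$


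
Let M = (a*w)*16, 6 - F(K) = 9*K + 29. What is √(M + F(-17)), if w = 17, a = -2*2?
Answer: I*√958 ≈ 30.952*I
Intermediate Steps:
a = -4
F(K) = -23 - 9*K (F(K) = 6 - (9*K + 29) = 6 - (29 + 9*K) = 6 + (-29 - 9*K) = -23 - 9*K)
M = -1088 (M = -4*17*16 = -68*16 = -1088)
√(M + F(-17)) = √(-1088 + (-23 - 9*(-17))) = √(-1088 + (-23 + 153)) = √(-1088 + 130) = √(-958) = I*√958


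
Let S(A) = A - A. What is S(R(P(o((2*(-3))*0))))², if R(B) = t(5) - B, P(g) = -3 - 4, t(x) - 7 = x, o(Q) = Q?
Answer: 0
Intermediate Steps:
t(x) = 7 + x
P(g) = -7
R(B) = 12 - B (R(B) = (7 + 5) - B = 12 - B)
S(A) = 0
S(R(P(o((2*(-3))*0))))² = 0² = 0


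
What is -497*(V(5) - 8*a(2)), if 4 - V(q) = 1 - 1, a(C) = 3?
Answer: 9940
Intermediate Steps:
V(q) = 4 (V(q) = 4 - (1 - 1) = 4 - 1*0 = 4 + 0 = 4)
-497*(V(5) - 8*a(2)) = -497*(4 - 8*3) = -497*(4 - 24) = -497*(-20) = 9940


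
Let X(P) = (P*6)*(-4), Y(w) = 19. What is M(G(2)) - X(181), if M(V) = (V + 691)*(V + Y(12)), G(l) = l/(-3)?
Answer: 153001/9 ≈ 17000.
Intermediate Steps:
G(l) = -l/3 (G(l) = l*(-⅓) = -l/3)
X(P) = -24*P (X(P) = (6*P)*(-4) = -24*P)
M(V) = (19 + V)*(691 + V) (M(V) = (V + 691)*(V + 19) = (691 + V)*(19 + V) = (19 + V)*(691 + V))
M(G(2)) - X(181) = (13129 + (-⅓*2)² + 710*(-⅓*2)) - (-24)*181 = (13129 + (-⅔)² + 710*(-⅔)) - 1*(-4344) = (13129 + 4/9 - 1420/3) + 4344 = 113905/9 + 4344 = 153001/9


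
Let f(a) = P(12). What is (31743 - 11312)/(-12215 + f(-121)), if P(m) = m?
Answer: -20431/12203 ≈ -1.6743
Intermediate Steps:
f(a) = 12
(31743 - 11312)/(-12215 + f(-121)) = (31743 - 11312)/(-12215 + 12) = 20431/(-12203) = 20431*(-1/12203) = -20431/12203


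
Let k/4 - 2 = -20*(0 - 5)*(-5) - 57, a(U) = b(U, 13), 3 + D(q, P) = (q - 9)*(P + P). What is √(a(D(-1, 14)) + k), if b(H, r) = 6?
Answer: 3*I*√246 ≈ 47.053*I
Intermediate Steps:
D(q, P) = -3 + 2*P*(-9 + q) (D(q, P) = -3 + (q - 9)*(P + P) = -3 + (-9 + q)*(2*P) = -3 + 2*P*(-9 + q))
a(U) = 6
k = -2220 (k = 8 + 4*(-20*(0 - 5)*(-5) - 57) = 8 + 4*(-(-100)*(-5) - 57) = 8 + 4*(-20*25 - 57) = 8 + 4*(-500 - 57) = 8 + 4*(-557) = 8 - 2228 = -2220)
√(a(D(-1, 14)) + k) = √(6 - 2220) = √(-2214) = 3*I*√246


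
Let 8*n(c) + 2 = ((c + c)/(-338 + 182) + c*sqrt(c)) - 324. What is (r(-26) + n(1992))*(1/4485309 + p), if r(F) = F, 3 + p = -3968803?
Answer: 64743405462819761/233236068 - 2955019330994798*sqrt(498)/1495103 ≈ -4.3829e+10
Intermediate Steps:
p = -3968806 (p = -3 - 3968803 = -3968806)
n(c) = -163/4 - c/624 + c**(3/2)/8 (n(c) = -1/4 + (((c + c)/(-338 + 182) + c*sqrt(c)) - 324)/8 = -1/4 + (((2*c)/(-156) + c**(3/2)) - 324)/8 = -1/4 + (((2*c)*(-1/156) + c**(3/2)) - 324)/8 = -1/4 + ((-c/78 + c**(3/2)) - 324)/8 = -1/4 + ((c**(3/2) - c/78) - 324)/8 = -1/4 + (-324 + c**(3/2) - c/78)/8 = -1/4 + (-81/2 - c/624 + c**(3/2)/8) = -163/4 - c/624 + c**(3/2)/8)
(r(-26) + n(1992))*(1/4485309 + p) = (-26 + (-163/4 - 1/624*1992 + 1992**(3/2)/8))*(1/4485309 - 3968806) = (-26 + (-163/4 - 83/26 + (3984*sqrt(498))/8))*(1/4485309 - 3968806) = (-26 + (-163/4 - 83/26 + 498*sqrt(498)))*(-17801321271053/4485309) = (-26 + (-2285/52 + 498*sqrt(498)))*(-17801321271053/4485309) = (-3637/52 + 498*sqrt(498))*(-17801321271053/4485309) = 64743405462819761/233236068 - 2955019330994798*sqrt(498)/1495103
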